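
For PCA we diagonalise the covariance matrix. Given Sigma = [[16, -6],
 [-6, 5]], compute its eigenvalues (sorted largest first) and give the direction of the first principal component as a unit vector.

Step 1 — characteristic polynomial of 2×2 Sigma:
  det(Sigma - λI) = λ² - trace · λ + det = 0.
  trace = 16 + 5 = 21, det = 16·5 - (-6)² = 44.
Step 2 — discriminant:
  Δ = trace² - 4·det = 441 - 176 = 265.
Step 3 — eigenvalues:
  λ = (trace ± √Δ)/2 = (21 ± 16.2788)/2,
  λ_1 = 18.6394,  λ_2 = 2.3606.

Step 4 — unit eigenvector for λ_1: solve (Sigma - λ_1 I)v = 0. First row:
  (16 - 18.6394)·v_x + (-6)·v_y = 0, i.e. (-2.6394)·v_x + (-6)·v_y = 0,
  so v ∝ (b, λ_1 - a) = (-6, 2.6394); multiply by -1 so the first entry is positive: u = (6, -2.6394).
  ||u|| = √((6)² + (-2.6394)²) = √(42.9665) ≈ 6.5549,
  v_1 = u/||u|| ≈ (0.9153, -0.4027) (||v_1|| = 1).

λ_1 = 18.6394,  λ_2 = 2.3606;  v_1 ≈ (0.9153, -0.4027)


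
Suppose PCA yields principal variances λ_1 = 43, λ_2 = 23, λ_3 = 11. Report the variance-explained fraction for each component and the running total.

Step 1 — total variance = trace(Sigma) = Σ λ_i = 43 + 23 + 11 = 77.

Step 2 — fraction explained by component i = λ_i / Σ λ:
  PC1: 43/77 = 0.5584
  PC2: 23/77 = 0.2987
  PC3: 11/77 = 0.1429

Step 3 — cumulative fraction after k components = (λ_1 + ... + λ_k) / Σ λ:
  k = 1: 43/77 = 0.5584
  k = 2: (43 + 23)/77 = 66/77 = 0.8571
  k = 3: (43 + 23 + 11)/77 = 77/77 = 1

Summary (fraction, with percent):

explained: PC1 0.5584 (55.84%), PC2 0.2987 (29.87%), PC3 0.1429 (14.29%);  cumulative: 0.5584, 0.8571, 1


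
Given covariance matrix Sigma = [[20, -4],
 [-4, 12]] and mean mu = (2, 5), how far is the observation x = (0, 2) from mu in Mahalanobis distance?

Step 1 — centre the observation: (x - mu) = (-2, -3).

Step 2 — invert Sigma. det(Sigma) = 20·12 - (-4)² = 224.
  Sigma^{-1} = (1/det) · [[d, -b], [-b, a]] = [[0.0536, 0.0179],
 [0.0179, 0.0893]].

Step 3 — form the quadratic (x - mu)^T · Sigma^{-1} · (x - mu):
  Sigma^{-1} · (x - mu) = (-0.1607, -0.3036).
  (x - mu)^T · [Sigma^{-1} · (x - mu)] = (-2)·(-0.1607) + (-3)·(-0.3036) = 1.2321.

Step 4 — take square root: d = √(1.2321) ≈ 1.11.

d(x, mu) = √(1.2321) ≈ 1.11


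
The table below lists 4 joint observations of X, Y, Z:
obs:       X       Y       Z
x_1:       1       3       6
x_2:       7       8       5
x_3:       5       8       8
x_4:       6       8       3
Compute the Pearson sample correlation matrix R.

Step 1 — column means:
  mean(X) = (1 + 7 + 5 + 6) / 4 = 19/4 = 4.75
  mean(Y) = (3 + 8 + 8 + 8) / 4 = 27/4 = 6.75
  mean(Z) = (6 + 5 + 8 + 3) / 4 = 22/4 = 5.5

Step 2 — sample variances and covariances s[i,j] = (1/(n-1)) · Σ_k (x_{k,i} - mean_i) · (x_{k,j} - mean_j), with n-1 = 3:
  s[X,X] = ((-3.75)·(-3.75) + (2.25)·(2.25) + (0.25)·(0.25) + (1.25)·(1.25)) / 3 = 20.75/3 = 6.9167
  s[X,Y] = ((-3.75)·(-3.75) + (2.25)·(1.25) + (0.25)·(1.25) + (1.25)·(1.25)) / 3 = 18.75/3 = 6.25
  s[X,Z] = ((-3.75)·(0.5) + (2.25)·(-0.5) + (0.25)·(2.5) + (1.25)·(-2.5)) / 3 = -5.5/3 = -1.8333
  s[Y,Y] = ((-3.75)·(-3.75) + (1.25)·(1.25) + (1.25)·(1.25) + (1.25)·(1.25)) / 3 = 18.75/3 = 6.25
  s[Y,Z] = ((-3.75)·(0.5) + (1.25)·(-0.5) + (1.25)·(2.5) + (1.25)·(-2.5)) / 3 = -2.5/3 = -0.8333
  s[Z,Z] = ((0.5)·(0.5) + (-0.5)·(-0.5) + (2.5)·(2.5) + (-2.5)·(-2.5)) / 3 = 13/3 = 4.3333
  Sample standard deviations s_i = √(s[i,i]):
  s(X) = √(6.9167) = 2.63
  s(Y) = √(6.25) = 2.5
  s(Z) = √(4.3333) = 2.0817

Step 3 — r_{ij} = s_{ij} / (s_i · s_j):
  r[X,X] = 1 (diagonal).
  r[X,Y] = 6.25 / (2.63 · 2.5) = 6.25 / 6.5749 = 0.9506
  r[X,Z] = -1.8333 / (2.63 · 2.0817) = -1.8333 / 5.4747 = -0.3349
  r[Y,Y] = 1 (diagonal).
  r[Y,Z] = -0.8333 / (2.5 · 2.0817) = -0.8333 / 5.2042 = -0.1601
  r[Z,Z] = 1 (diagonal).

R is symmetric with unit diagonal. Assembling:

R = [[1, 0.9506, -0.3349],
 [0.9506, 1, -0.1601],
 [-0.3349, -0.1601, 1]]


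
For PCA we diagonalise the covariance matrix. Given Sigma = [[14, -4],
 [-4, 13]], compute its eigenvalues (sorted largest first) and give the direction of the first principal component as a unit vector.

Step 1 — characteristic polynomial of 2×2 Sigma:
  det(Sigma - λI) = λ² - trace · λ + det = 0.
  trace = 14 + 13 = 27, det = 14·13 - (-4)² = 166.
Step 2 — discriminant:
  Δ = trace² - 4·det = 729 - 664 = 65.
Step 3 — eigenvalues:
  λ = (trace ± √Δ)/2 = (27 ± 8.0623)/2,
  λ_1 = 17.5311,  λ_2 = 9.4689.

Step 4 — unit eigenvector for λ_1: solve (Sigma - λ_1 I)v = 0. First row:
  (14 - 17.5311)·v_x + (-4)·v_y = 0, i.e. (-3.5311)·v_x + (-4)·v_y = 0,
  so v ∝ (b, λ_1 - a) = (-4, 3.5311); multiply by -1 so the first entry is positive: u = (4, -3.5311).
  ||u|| = √((4)² + (-3.5311)²) = √(28.4689) ≈ 5.3356,
  v_1 = u/||u|| ≈ (0.7497, -0.6618) (||v_1|| = 1).

λ_1 = 17.5311,  λ_2 = 9.4689;  v_1 ≈ (0.7497, -0.6618)


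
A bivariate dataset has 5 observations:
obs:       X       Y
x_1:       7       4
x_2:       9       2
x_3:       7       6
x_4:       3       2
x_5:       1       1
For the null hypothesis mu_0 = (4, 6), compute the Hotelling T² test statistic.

Step 1 — sample mean vector:
  mean(X) = (7 + 9 + 7 + 3 + 1) / 5 = 27/5 = 5.4
  mean(Y) = (4 + 2 + 6 + 2 + 1) / 5 = 15/5 = 3
  x̄ = (5.4, 3),  deviation x̄ - mu_0 = (5.4, 3) - (4, 6) = (1.4, -3).

Step 2 — sample covariance matrix, S[i,j] = (1/(n-1)) · Σ_k (x_{k,i} - mean_i) · (x_{k,j} - mean_j), divisor n-1 = 4:
  S[X,X] = ((1.6)·(1.6) + (3.6)·(3.6) + (1.6)·(1.6) + (-2.4)·(-2.4) + (-4.4)·(-4.4)) / 4 = 43.2/4 = 10.8
  S[X,Y] = ((1.6)·(1) + (3.6)·(-1) + (1.6)·(3) + (-2.4)·(-1) + (-4.4)·(-2)) / 4 = 14/4 = 3.5
  S[Y,Y] = ((1)·(1) + (-1)·(-1) + (3)·(3) + (-1)·(-1) + (-2)·(-2)) / 4 = 16/4 = 4
  S = [[10.8, 3.5],
 [3.5, 4]].

Step 3 — invert S. det(S) = 10.8·4 - (3.5)² = 30.95.
  S^{-1} = (1/det) · [[d, -b], [-b, a]] = [[0.1292, -0.1131],
 [-0.1131, 0.3489]].

Step 4 — quadratic form (x̄ - mu_0)^T · S^{-1} · (x̄ - mu_0):
  S^{-1} · (x̄ - mu_0) = (0.5202, -1.2052),
  (x̄ - mu_0)^T · [...] = (1.4)·(0.5202) + (-3)·(-1.2052) = 4.3438.

Step 5 — scale by n: T² = 5 · 4.3438 = 21.7189.

T² ≈ 21.7189


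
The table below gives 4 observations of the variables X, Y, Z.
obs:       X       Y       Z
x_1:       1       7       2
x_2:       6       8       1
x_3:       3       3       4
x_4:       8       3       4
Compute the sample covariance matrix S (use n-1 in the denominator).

Step 1 — column means:
  mean(X) = (1 + 6 + 3 + 8) / 4 = 18/4 = 4.5
  mean(Y) = (7 + 8 + 3 + 3) / 4 = 21/4 = 5.25
  mean(Z) = (2 + 1 + 4 + 4) / 4 = 11/4 = 2.75

Step 2 — sample covariance S[i,j] = (1/(n-1)) · Σ_k (x_{k,i} - mean_i) · (x_{k,j} - mean_j), with n-1 = 3.
  S[X,X] = ((-3.5)·(-3.5) + (1.5)·(1.5) + (-1.5)·(-1.5) + (3.5)·(3.5)) / 3 = 29/3 = 9.6667
  S[X,Y] = ((-3.5)·(1.75) + (1.5)·(2.75) + (-1.5)·(-2.25) + (3.5)·(-2.25)) / 3 = -6.5/3 = -2.1667
  S[X,Z] = ((-3.5)·(-0.75) + (1.5)·(-1.75) + (-1.5)·(1.25) + (3.5)·(1.25)) / 3 = 2.5/3 = 0.8333
  S[Y,Y] = ((1.75)·(1.75) + (2.75)·(2.75) + (-2.25)·(-2.25) + (-2.25)·(-2.25)) / 3 = 20.75/3 = 6.9167
  S[Y,Z] = ((1.75)·(-0.75) + (2.75)·(-1.75) + (-2.25)·(1.25) + (-2.25)·(1.25)) / 3 = -11.75/3 = -3.9167
  S[Z,Z] = ((-0.75)·(-0.75) + (-1.75)·(-1.75) + (1.25)·(1.25) + (1.25)·(1.25)) / 3 = 6.75/3 = 2.25

S is symmetric (S[j,i] = S[i,j]). Assembling:

S = [[9.6667, -2.1667, 0.8333],
 [-2.1667, 6.9167, -3.9167],
 [0.8333, -3.9167, 2.25]]


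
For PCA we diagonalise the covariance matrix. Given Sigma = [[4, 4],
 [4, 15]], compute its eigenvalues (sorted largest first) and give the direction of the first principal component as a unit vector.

Step 1 — characteristic polynomial of 2×2 Sigma:
  det(Sigma - λI) = λ² - trace · λ + det = 0.
  trace = 4 + 15 = 19, det = 4·15 - (4)² = 44.
Step 2 — discriminant:
  Δ = trace² - 4·det = 361 - 176 = 185.
Step 3 — eigenvalues:
  λ = (trace ± √Δ)/2 = (19 ± 13.6015)/2,
  λ_1 = 16.3007,  λ_2 = 2.6993.

Step 4 — unit eigenvector for λ_1: solve (Sigma - λ_1 I)v = 0. First row:
  (4 - 16.3007)·v_x + (4)·v_y = 0, i.e. (-12.3007)·v_x + (4)·v_y = 0,
  so v ∝ (b, λ_1 - a) = (4, 12.3007) = u.
  ||u|| = √((4)² + (12.3007)²) = √(167.3081) ≈ 12.9348,
  v_1 = u/||u|| ≈ (0.3092, 0.951) (||v_1|| = 1).

λ_1 = 16.3007,  λ_2 = 2.6993;  v_1 ≈ (0.3092, 0.951)


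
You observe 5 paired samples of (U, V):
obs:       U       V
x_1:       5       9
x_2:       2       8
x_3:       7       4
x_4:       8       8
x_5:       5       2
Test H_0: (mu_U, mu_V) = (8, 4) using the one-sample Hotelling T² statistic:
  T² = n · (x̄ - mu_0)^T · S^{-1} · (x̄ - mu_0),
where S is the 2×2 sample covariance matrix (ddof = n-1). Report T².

Step 1 — sample mean vector:
  mean(U) = (5 + 2 + 7 + 8 + 5) / 5 = 27/5 = 5.4
  mean(V) = (9 + 8 + 4 + 8 + 2) / 5 = 31/5 = 6.2
  x̄ = (5.4, 6.2),  deviation x̄ - mu_0 = (5.4, 6.2) - (8, 4) = (-2.6, 2.2).

Step 2 — sample covariance matrix, S[i,j] = (1/(n-1)) · Σ_k (x_{k,i} - mean_i) · (x_{k,j} - mean_j), divisor n-1 = 4:
  S[U,U] = ((-0.4)·(-0.4) + (-3.4)·(-3.4) + (1.6)·(1.6) + (2.6)·(2.6) + (-0.4)·(-0.4)) / 4 = 21.2/4 = 5.3
  S[U,V] = ((-0.4)·(2.8) + (-3.4)·(1.8) + (1.6)·(-2.2) + (2.6)·(1.8) + (-0.4)·(-4.2)) / 4 = -4.4/4 = -1.1
  S[V,V] = ((2.8)·(2.8) + (1.8)·(1.8) + (-2.2)·(-2.2) + (1.8)·(1.8) + (-4.2)·(-4.2)) / 4 = 36.8/4 = 9.2
  S = [[5.3, -1.1],
 [-1.1, 9.2]].

Step 3 — invert S. det(S) = 5.3·9.2 - (-1.1)² = 47.55.
  S^{-1} = (1/det) · [[d, -b], [-b, a]] = [[0.1935, 0.0231],
 [0.0231, 0.1115]].

Step 4 — quadratic form (x̄ - mu_0)^T · S^{-1} · (x̄ - mu_0):
  S^{-1} · (x̄ - mu_0) = (-0.4522, 0.1851),
  (x̄ - mu_0)^T · [...] = (-2.6)·(-0.4522) + (2.2)·(0.1851) = 1.5828.

Step 5 — scale by n: T² = 5 · 1.5828 = 7.9138.

T² ≈ 7.9138


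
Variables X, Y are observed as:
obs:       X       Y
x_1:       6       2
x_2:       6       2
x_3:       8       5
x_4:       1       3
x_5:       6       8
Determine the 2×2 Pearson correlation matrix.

Step 1 — column means:
  mean(X) = (6 + 6 + 8 + 1 + 6) / 5 = 27/5 = 5.4
  mean(Y) = (2 + 2 + 5 + 3 + 8) / 5 = 20/5 = 4

Step 2 — sample variances and covariances s[i,j] = (1/(n-1)) · Σ_k (x_{k,i} - mean_i) · (x_{k,j} - mean_j), with n-1 = 4:
  s[X,X] = ((0.6)·(0.6) + (0.6)·(0.6) + (2.6)·(2.6) + (-4.4)·(-4.4) + (0.6)·(0.6)) / 4 = 27.2/4 = 6.8
  s[X,Y] = ((0.6)·(-2) + (0.6)·(-2) + (2.6)·(1) + (-4.4)·(-1) + (0.6)·(4)) / 4 = 7/4 = 1.75
  s[Y,Y] = ((-2)·(-2) + (-2)·(-2) + (1)·(1) + (-1)·(-1) + (4)·(4)) / 4 = 26/4 = 6.5
  Sample standard deviations s_i = √(s[i,i]):
  s(X) = √(6.8) = 2.6077
  s(Y) = √(6.5) = 2.5495

Step 3 — r_{ij} = s_{ij} / (s_i · s_j):
  r[X,X] = 1 (diagonal).
  r[X,Y] = 1.75 / (2.6077 · 2.5495) = 1.75 / 6.6483 = 0.2632
  r[Y,Y] = 1 (diagonal).

R is symmetric with unit diagonal. Assembling:

R = [[1, 0.2632],
 [0.2632, 1]]


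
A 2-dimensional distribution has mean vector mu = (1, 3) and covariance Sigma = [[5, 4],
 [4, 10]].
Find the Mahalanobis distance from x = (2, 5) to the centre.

Step 1 — centre the observation: (x - mu) = (1, 2).

Step 2 — invert Sigma. det(Sigma) = 5·10 - (4)² = 34.
  Sigma^{-1} = (1/det) · [[d, -b], [-b, a]] = [[0.2941, -0.1176],
 [-0.1176, 0.1471]].

Step 3 — form the quadratic (x - mu)^T · Sigma^{-1} · (x - mu):
  Sigma^{-1} · (x - mu) = (0.0588, 0.1765).
  (x - mu)^T · [Sigma^{-1} · (x - mu)] = (1)·(0.0588) + (2)·(0.1765) = 0.4118.

Step 4 — take square root: d = √(0.4118) ≈ 0.6417.

d(x, mu) = √(0.4118) ≈ 0.6417


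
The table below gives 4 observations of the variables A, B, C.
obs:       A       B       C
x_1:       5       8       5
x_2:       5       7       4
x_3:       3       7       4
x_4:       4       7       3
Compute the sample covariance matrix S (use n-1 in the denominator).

Step 1 — column means:
  mean(A) = (5 + 5 + 3 + 4) / 4 = 17/4 = 4.25
  mean(B) = (8 + 7 + 7 + 7) / 4 = 29/4 = 7.25
  mean(C) = (5 + 4 + 4 + 3) / 4 = 16/4 = 4

Step 2 — sample covariance S[i,j] = (1/(n-1)) · Σ_k (x_{k,i} - mean_i) · (x_{k,j} - mean_j), with n-1 = 3.
  S[A,A] = ((0.75)·(0.75) + (0.75)·(0.75) + (-1.25)·(-1.25) + (-0.25)·(-0.25)) / 3 = 2.75/3 = 0.9167
  S[A,B] = ((0.75)·(0.75) + (0.75)·(-0.25) + (-1.25)·(-0.25) + (-0.25)·(-0.25)) / 3 = 0.75/3 = 0.25
  S[A,C] = ((0.75)·(1) + (0.75)·(0) + (-1.25)·(0) + (-0.25)·(-1)) / 3 = 1/3 = 0.3333
  S[B,B] = ((0.75)·(0.75) + (-0.25)·(-0.25) + (-0.25)·(-0.25) + (-0.25)·(-0.25)) / 3 = 0.75/3 = 0.25
  S[B,C] = ((0.75)·(1) + (-0.25)·(0) + (-0.25)·(0) + (-0.25)·(-1)) / 3 = 1/3 = 0.3333
  S[C,C] = ((1)·(1) + (0)·(0) + (0)·(0) + (-1)·(-1)) / 3 = 2/3 = 0.6667

S is symmetric (S[j,i] = S[i,j]). Assembling:

S = [[0.9167, 0.25, 0.3333],
 [0.25, 0.25, 0.3333],
 [0.3333, 0.3333, 0.6667]]


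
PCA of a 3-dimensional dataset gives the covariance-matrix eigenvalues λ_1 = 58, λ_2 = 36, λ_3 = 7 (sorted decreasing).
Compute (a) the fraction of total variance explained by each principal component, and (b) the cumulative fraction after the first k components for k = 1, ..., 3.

Step 1 — total variance = trace(Sigma) = Σ λ_i = 58 + 36 + 7 = 101.

Step 2 — fraction explained by component i = λ_i / Σ λ:
  PC1: 58/101 = 0.5743
  PC2: 36/101 = 0.3564
  PC3: 7/101 = 0.0693

Step 3 — cumulative fraction after k components = (λ_1 + ... + λ_k) / Σ λ:
  k = 1: 58/101 = 0.5743
  k = 2: (58 + 36)/101 = 94/101 = 0.9307
  k = 3: (58 + 36 + 7)/101 = 101/101 = 1

Summary (fraction, with percent):

explained: PC1 0.5743 (57.43%), PC2 0.3564 (35.64%), PC3 0.0693 (6.93%);  cumulative: 0.5743, 0.9307, 1


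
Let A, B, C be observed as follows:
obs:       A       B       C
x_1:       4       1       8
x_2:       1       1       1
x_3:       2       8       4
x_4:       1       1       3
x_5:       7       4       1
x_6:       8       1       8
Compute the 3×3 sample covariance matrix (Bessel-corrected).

Step 1 — column means:
  mean(A) = (4 + 1 + 2 + 1 + 7 + 8) / 6 = 23/6 = 3.8333
  mean(B) = (1 + 1 + 8 + 1 + 4 + 1) / 6 = 16/6 = 2.6667
  mean(C) = (8 + 1 + 4 + 3 + 1 + 8) / 6 = 25/6 = 4.1667

Step 2 — sample covariance S[i,j] = (1/(n-1)) · Σ_k (x_{k,i} - mean_i) · (x_{k,j} - mean_j), with n-1 = 5.
  S[A,A] = ((0.1667)·(0.1667) + (-2.8333)·(-2.8333) + (-1.8333)·(-1.8333) + (-2.8333)·(-2.8333) + (3.1667)·(3.1667) + (4.1667)·(4.1667)) / 5 = 46.8333/5 = 9.3667
  S[A,B] = ((0.1667)·(-1.6667) + (-2.8333)·(-1.6667) + (-1.8333)·(5.3333) + (-2.8333)·(-1.6667) + (3.1667)·(1.3333) + (4.1667)·(-1.6667)) / 5 = -3.3333/5 = -0.6667
  S[A,C] = ((0.1667)·(3.8333) + (-2.8333)·(-3.1667) + (-1.8333)·(-0.1667) + (-2.8333)·(-1.1667) + (3.1667)·(-3.1667) + (4.1667)·(3.8333)) / 5 = 19.1667/5 = 3.8333
  S[B,B] = ((-1.6667)·(-1.6667) + (-1.6667)·(-1.6667) + (5.3333)·(5.3333) + (-1.6667)·(-1.6667) + (1.3333)·(1.3333) + (-1.6667)·(-1.6667)) / 5 = 41.3333/5 = 8.2667
  S[B,C] = ((-1.6667)·(3.8333) + (-1.6667)·(-3.1667) + (5.3333)·(-0.1667) + (-1.6667)·(-1.1667) + (1.3333)·(-3.1667) + (-1.6667)·(3.8333)) / 5 = -10.6667/5 = -2.1333
  S[C,C] = ((3.8333)·(3.8333) + (-3.1667)·(-3.1667) + (-0.1667)·(-0.1667) + (-1.1667)·(-1.1667) + (-3.1667)·(-3.1667) + (3.8333)·(3.8333)) / 5 = 50.8333/5 = 10.1667

S is symmetric (S[j,i] = S[i,j]). Assembling:

S = [[9.3667, -0.6667, 3.8333],
 [-0.6667, 8.2667, -2.1333],
 [3.8333, -2.1333, 10.1667]]


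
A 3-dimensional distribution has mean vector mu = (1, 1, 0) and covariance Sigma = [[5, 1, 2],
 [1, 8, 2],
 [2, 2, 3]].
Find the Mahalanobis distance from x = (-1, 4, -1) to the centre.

Step 1 — centre the observation: (x - mu) = (-2, 3, -1).

Step 2 — invert Sigma (cofactor / det for 3×3, or solve directly):
  Sigma^{-1} = [[0.274, 0.0137, -0.1918],
 [0.0137, 0.1507, -0.1096],
 [-0.1918, -0.1096, 0.5342]].

Step 3 — form the quadratic (x - mu)^T · Sigma^{-1} · (x - mu):
  Sigma^{-1} · (x - mu) = (-0.3151, 0.5342, -0.4795).
  (x - mu)^T · [Sigma^{-1} · (x - mu)] = (-2)·(-0.3151) + (3)·(0.5342) + (-1)·(-0.4795) = 2.7123.

Step 4 — take square root: d = √(2.7123) ≈ 1.6469.

d(x, mu) = √(2.7123) ≈ 1.6469


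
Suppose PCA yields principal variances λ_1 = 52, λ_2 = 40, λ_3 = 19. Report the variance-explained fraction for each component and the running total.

Step 1 — total variance = trace(Sigma) = Σ λ_i = 52 + 40 + 19 = 111.

Step 2 — fraction explained by component i = λ_i / Σ λ:
  PC1: 52/111 = 0.4685
  PC2: 40/111 = 0.3604
  PC3: 19/111 = 0.1712

Step 3 — cumulative fraction after k components = (λ_1 + ... + λ_k) / Σ λ:
  k = 1: 52/111 = 0.4685
  k = 2: (52 + 40)/111 = 92/111 = 0.8288
  k = 3: (52 + 40 + 19)/111 = 111/111 = 1

Summary (fraction, with percent):

explained: PC1 0.4685 (46.85%), PC2 0.3604 (36.04%), PC3 0.1712 (17.12%);  cumulative: 0.4685, 0.8288, 1


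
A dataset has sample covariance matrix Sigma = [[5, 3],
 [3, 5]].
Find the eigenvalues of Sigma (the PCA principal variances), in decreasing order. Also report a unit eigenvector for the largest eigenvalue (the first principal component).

Step 1 — characteristic polynomial of 2×2 Sigma:
  det(Sigma - λI) = λ² - trace · λ + det = 0.
  trace = 5 + 5 = 10, det = 5·5 - (3)² = 16.
Step 2 — discriminant:
  Δ = trace² - 4·det = 100 - 64 = 36.
Step 3 — eigenvalues:
  λ = (trace ± √Δ)/2 = (10 ± 6)/2,
  λ_1 = 8,  λ_2 = 2.

Step 4 — unit eigenvector for λ_1: solve (Sigma - λ_1 I)v = 0. First row:
  (5 - 8)·v_x + (3)·v_y = 0, i.e. (-3)·v_x + (3)·v_y = 0,
  so v ∝ (b, λ_1 - a) = (3, 3) = u.
  ||u|| = √((3)² + (3)²) = √(18) ≈ 4.2426,
  v_1 = u/||u|| ≈ (0.7071, 0.7071) (||v_1|| = 1).

λ_1 = 8,  λ_2 = 2;  v_1 ≈ (0.7071, 0.7071)


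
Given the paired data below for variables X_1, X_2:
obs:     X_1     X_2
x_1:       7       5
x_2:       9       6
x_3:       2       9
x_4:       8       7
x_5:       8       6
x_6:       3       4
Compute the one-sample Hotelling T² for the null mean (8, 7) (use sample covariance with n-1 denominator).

Step 1 — sample mean vector:
  mean(X_1) = (7 + 9 + 2 + 8 + 8 + 3) / 6 = 37/6 = 6.1667
  mean(X_2) = (5 + 6 + 9 + 7 + 6 + 4) / 6 = 37/6 = 6.1667
  x̄ = (6.1667, 6.1667),  deviation x̄ - mu_0 = (6.1667, 6.1667) - (8, 7) = (-1.8333, -0.8333).

Step 2 — sample covariance matrix, S[i,j] = (1/(n-1)) · Σ_k (x_{k,i} - mean_i) · (x_{k,j} - mean_j), divisor n-1 = 5:
  S[X_1,X_1] = ((0.8333)·(0.8333) + (2.8333)·(2.8333) + (-4.1667)·(-4.1667) + (1.8333)·(1.8333) + (1.8333)·(1.8333) + (-3.1667)·(-3.1667)) / 5 = 42.8333/5 = 8.5667
  S[X_1,X_2] = ((0.8333)·(-1.1667) + (2.8333)·(-0.1667) + (-4.1667)·(2.8333) + (1.8333)·(0.8333) + (1.8333)·(-0.1667) + (-3.1667)·(-2.1667)) / 5 = -5.1667/5 = -1.0333
  S[X_2,X_2] = ((-1.1667)·(-1.1667) + (-0.1667)·(-0.1667) + (2.8333)·(2.8333) + (0.8333)·(0.8333) + (-0.1667)·(-0.1667) + (-2.1667)·(-2.1667)) / 5 = 14.8333/5 = 2.9667
  S = [[8.5667, -1.0333],
 [-1.0333, 2.9667]].

Step 3 — invert S. det(S) = 8.5667·2.9667 - (-1.0333)² = 24.3467.
  S^{-1} = (1/det) · [[d, -b], [-b, a]] = [[0.1219, 0.0424],
 [0.0424, 0.3519]].

Step 4 — quadratic form (x̄ - mu_0)^T · S^{-1} · (x̄ - mu_0):
  S^{-1} · (x̄ - mu_0) = (-0.2588, -0.371),
  (x̄ - mu_0)^T · [...] = (-1.8333)·(-0.2588) + (-0.8333)·(-0.371) = 0.7836.

Step 5 — scale by n: T² = 6 · 0.7836 = 4.7015.

T² ≈ 4.7015


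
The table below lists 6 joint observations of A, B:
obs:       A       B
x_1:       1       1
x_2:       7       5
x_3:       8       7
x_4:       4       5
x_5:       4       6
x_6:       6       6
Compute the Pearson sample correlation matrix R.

Step 1 — column means:
  mean(A) = (1 + 7 + 8 + 4 + 4 + 6) / 6 = 30/6 = 5
  mean(B) = (1 + 5 + 7 + 5 + 6 + 6) / 6 = 30/6 = 5

Step 2 — sample variances and covariances s[i,j] = (1/(n-1)) · Σ_k (x_{k,i} - mean_i) · (x_{k,j} - mean_j), with n-1 = 5:
  s[A,A] = ((-4)·(-4) + (2)·(2) + (3)·(3) + (-1)·(-1) + (-1)·(-1) + (1)·(1)) / 5 = 32/5 = 6.4
  s[A,B] = ((-4)·(-4) + (2)·(0) + (3)·(2) + (-1)·(0) + (-1)·(1) + (1)·(1)) / 5 = 22/5 = 4.4
  s[B,B] = ((-4)·(-4) + (0)·(0) + (2)·(2) + (0)·(0) + (1)·(1) + (1)·(1)) / 5 = 22/5 = 4.4
  Sample standard deviations s_i = √(s[i,i]):
  s(A) = √(6.4) = 2.5298
  s(B) = √(4.4) = 2.0976

Step 3 — r_{ij} = s_{ij} / (s_i · s_j):
  r[A,A] = 1 (diagonal).
  r[A,B] = 4.4 / (2.5298 · 2.0976) = 4.4 / 5.3066 = 0.8292
  r[B,B] = 1 (diagonal).

R is symmetric with unit diagonal. Assembling:

R = [[1, 0.8292],
 [0.8292, 1]]


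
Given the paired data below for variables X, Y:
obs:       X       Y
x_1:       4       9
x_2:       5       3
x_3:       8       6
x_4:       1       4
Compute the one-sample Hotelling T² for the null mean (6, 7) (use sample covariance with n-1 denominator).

Step 1 — sample mean vector:
  mean(X) = (4 + 5 + 8 + 1) / 4 = 18/4 = 4.5
  mean(Y) = (9 + 3 + 6 + 4) / 4 = 22/4 = 5.5
  x̄ = (4.5, 5.5),  deviation x̄ - mu_0 = (4.5, 5.5) - (6, 7) = (-1.5, -1.5).

Step 2 — sample covariance matrix, S[i,j] = (1/(n-1)) · Σ_k (x_{k,i} - mean_i) · (x_{k,j} - mean_j), divisor n-1 = 3:
  S[X,X] = ((-0.5)·(-0.5) + (0.5)·(0.5) + (3.5)·(3.5) + (-3.5)·(-3.5)) / 3 = 25/3 = 8.3333
  S[X,Y] = ((-0.5)·(3.5) + (0.5)·(-2.5) + (3.5)·(0.5) + (-3.5)·(-1.5)) / 3 = 4/3 = 1.3333
  S[Y,Y] = ((3.5)·(3.5) + (-2.5)·(-2.5) + (0.5)·(0.5) + (-1.5)·(-1.5)) / 3 = 21/3 = 7
  S = [[8.3333, 1.3333],
 [1.3333, 7]].

Step 3 — invert S. det(S) = 8.3333·7 - (1.3333)² = 56.5556.
  S^{-1} = (1/det) · [[d, -b], [-b, a]] = [[0.1238, -0.0236],
 [-0.0236, 0.1473]].

Step 4 — quadratic form (x̄ - mu_0)^T · S^{-1} · (x̄ - mu_0):
  S^{-1} · (x̄ - mu_0) = (-0.1503, -0.1857),
  (x̄ - mu_0)^T · [...] = (-1.5)·(-0.1503) + (-1.5)·(-0.1857) = 0.5039.

Step 5 — scale by n: T² = 4 · 0.5039 = 2.0157.

T² ≈ 2.0157


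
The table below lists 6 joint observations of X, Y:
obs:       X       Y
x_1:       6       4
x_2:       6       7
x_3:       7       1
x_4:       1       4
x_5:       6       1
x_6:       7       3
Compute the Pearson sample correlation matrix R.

Step 1 — column means:
  mean(X) = (6 + 6 + 7 + 1 + 6 + 7) / 6 = 33/6 = 5.5
  mean(Y) = (4 + 7 + 1 + 4 + 1 + 3) / 6 = 20/6 = 3.3333

Step 2 — sample variances and covariances s[i,j] = (1/(n-1)) · Σ_k (x_{k,i} - mean_i) · (x_{k,j} - mean_j), with n-1 = 5:
  s[X,X] = ((0.5)·(0.5) + (0.5)·(0.5) + (1.5)·(1.5) + (-4.5)·(-4.5) + (0.5)·(0.5) + (1.5)·(1.5)) / 5 = 25.5/5 = 5.1
  s[X,Y] = ((0.5)·(0.6667) + (0.5)·(3.6667) + (1.5)·(-2.3333) + (-4.5)·(0.6667) + (0.5)·(-2.3333) + (1.5)·(-0.3333)) / 5 = -6/5 = -1.2
  s[Y,Y] = ((0.6667)·(0.6667) + (3.6667)·(3.6667) + (-2.3333)·(-2.3333) + (0.6667)·(0.6667) + (-2.3333)·(-2.3333) + (-0.3333)·(-0.3333)) / 5 = 25.3333/5 = 5.0667
  Sample standard deviations s_i = √(s[i,i]):
  s(X) = √(5.1) = 2.2583
  s(Y) = √(5.0667) = 2.2509

Step 3 — r_{ij} = s_{ij} / (s_i · s_j):
  r[X,X] = 1 (diagonal).
  r[X,Y] = -1.2 / (2.2583 · 2.2509) = -1.2 / 5.0833 = -0.2361
  r[Y,Y] = 1 (diagonal).

R is symmetric with unit diagonal. Assembling:

R = [[1, -0.2361],
 [-0.2361, 1]]


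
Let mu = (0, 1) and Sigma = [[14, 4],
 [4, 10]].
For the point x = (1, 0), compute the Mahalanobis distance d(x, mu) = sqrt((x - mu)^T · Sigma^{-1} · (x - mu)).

Step 1 — centre the observation: (x - mu) = (1, -1).

Step 2 — invert Sigma. det(Sigma) = 14·10 - (4)² = 124.
  Sigma^{-1} = (1/det) · [[d, -b], [-b, a]] = [[0.0806, -0.0323],
 [-0.0323, 0.1129]].

Step 3 — form the quadratic (x - mu)^T · Sigma^{-1} · (x - mu):
  Sigma^{-1} · (x - mu) = (0.1129, -0.1452).
  (x - mu)^T · [Sigma^{-1} · (x - mu)] = (1)·(0.1129) + (-1)·(-0.1452) = 0.2581.

Step 4 — take square root: d = √(0.2581) ≈ 0.508.

d(x, mu) = √(0.2581) ≈ 0.508


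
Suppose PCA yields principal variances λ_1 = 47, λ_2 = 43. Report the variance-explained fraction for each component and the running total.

Step 1 — total variance = trace(Sigma) = Σ λ_i = 47 + 43 = 90.

Step 2 — fraction explained by component i = λ_i / Σ λ:
  PC1: 47/90 = 0.5222
  PC2: 43/90 = 0.4778

Step 3 — cumulative fraction after k components = (λ_1 + ... + λ_k) / Σ λ:
  k = 1: 47/90 = 0.5222
  k = 2: (47 + 43)/90 = 90/90 = 1

Summary (fraction, with percent):

explained: PC1 0.5222 (52.22%), PC2 0.4778 (47.78%);  cumulative: 0.5222, 1


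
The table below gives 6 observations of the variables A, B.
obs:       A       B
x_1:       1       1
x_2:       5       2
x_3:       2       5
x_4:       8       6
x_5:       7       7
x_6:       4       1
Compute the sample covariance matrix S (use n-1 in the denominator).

Step 1 — column means:
  mean(A) = (1 + 5 + 2 + 8 + 7 + 4) / 6 = 27/6 = 4.5
  mean(B) = (1 + 2 + 5 + 6 + 7 + 1) / 6 = 22/6 = 3.6667

Step 2 — sample covariance S[i,j] = (1/(n-1)) · Σ_k (x_{k,i} - mean_i) · (x_{k,j} - mean_j), with n-1 = 5.
  S[A,A] = ((-3.5)·(-3.5) + (0.5)·(0.5) + (-2.5)·(-2.5) + (3.5)·(3.5) + (2.5)·(2.5) + (-0.5)·(-0.5)) / 5 = 37.5/5 = 7.5
  S[A,B] = ((-3.5)·(-2.6667) + (0.5)·(-1.6667) + (-2.5)·(1.3333) + (3.5)·(2.3333) + (2.5)·(3.3333) + (-0.5)·(-2.6667)) / 5 = 23/5 = 4.6
  S[B,B] = ((-2.6667)·(-2.6667) + (-1.6667)·(-1.6667) + (1.3333)·(1.3333) + (2.3333)·(2.3333) + (3.3333)·(3.3333) + (-2.6667)·(-2.6667)) / 5 = 35.3333/5 = 7.0667

S is symmetric (S[j,i] = S[i,j]). Assembling:

S = [[7.5, 4.6],
 [4.6, 7.0667]]


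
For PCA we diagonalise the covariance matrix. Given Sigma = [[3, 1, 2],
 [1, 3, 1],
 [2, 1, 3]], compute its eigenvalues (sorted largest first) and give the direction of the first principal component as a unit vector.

Step 1 — characteristic polynomial p(λ) = det(λI - Sigma) = λ³ - tr·λ² + c_1·λ - det, where tr = trace, c_1 = sum of the principal 2×2 minors, det = det(Sigma):
  tr = 3 + 3 + 3 = 9,
  c_1 = (3·3 - (1)²) + (3·3 - (2)²) + (3·3 - (1)²) = 8 + 5 + 8 = 21,
  det = 3·(3·3 - (1)²) - (1)·((1)·3 - (1)·(2)) + (2)·((1)·(1) - 3·(2)) = 3·(8) - (1)·(1) + (2)·(-5) = 13.
  So p(λ) = λ³ - 9λ² + 21λ - 13.
Step 2 — look for an integer root (rational root theorem: any rational root is an integer divisor of 13). Testing λ = 1:
  p(1) = 1 - 9 + 21 - 13 = 0  ✓
  Dividing out (λ - 1): p(λ) = (λ - 1)(λ² - 8λ + 13).
Step 3 — remaining eigenvalues from the quadratic λ² - 8λ + 13 = 0:
  Δ = 8² - 4·13 = 64 - 52 = 12,  λ = (8 ± √12)/2 = (8 ± 3.4641)/2 ≈ 5.7321 or 2.2679.
  Sorted: λ_1 = 5.7321,  λ_2 = 2.2679,  λ_3 = 1  (check: sum = 9 = tr ✓).

Step 4 — unit eigenvector for λ_1 ≈ 5.7321: v spans the null space of (Sigma - λ_1 I), whose rows are
  r_1 = (-2.7321, 1, 2),  r_2 = (1, -2.7321, 1),  r_3 = (2, 1, -2.7321).
  v is orthogonal to every row, so take v ∝ r_1 × r_2 = ((1)·(1) - (2)·(-2.7321), (2)·(1) - (-2.7321)·(1), (-2.7321)·(-2.7321) - (1)·(1)) ≈ (6.4641, 4.7321, 6.4641).
  Let u = (6.4641, 4.7321, 6.4641).
  ||u|| = √((6.4641)² + (4.7321)² + (6.4641)²) = √(105.9615) ≈ 10.2938,  v_1 = u/||u|| ≈ (0.628, 0.4597, 0.628) (||v_1|| = 1).

λ_1 = 5.7321,  λ_2 = 2.2679,  λ_3 = 1;  v_1 ≈ (0.628, 0.4597, 0.628)


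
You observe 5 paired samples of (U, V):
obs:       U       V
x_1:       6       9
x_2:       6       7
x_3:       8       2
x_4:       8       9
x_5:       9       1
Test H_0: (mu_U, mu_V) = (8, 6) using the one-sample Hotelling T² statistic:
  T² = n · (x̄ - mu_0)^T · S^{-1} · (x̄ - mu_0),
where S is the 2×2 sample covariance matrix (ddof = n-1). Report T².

Step 1 — sample mean vector:
  mean(U) = (6 + 6 + 8 + 8 + 9) / 5 = 37/5 = 7.4
  mean(V) = (9 + 7 + 2 + 9 + 1) / 5 = 28/5 = 5.6
  x̄ = (7.4, 5.6),  deviation x̄ - mu_0 = (7.4, 5.6) - (8, 6) = (-0.6, -0.4).

Step 2 — sample covariance matrix, S[i,j] = (1/(n-1)) · Σ_k (x_{k,i} - mean_i) · (x_{k,j} - mean_j), divisor n-1 = 4:
  S[U,U] = ((-1.4)·(-1.4) + (-1.4)·(-1.4) + (0.6)·(0.6) + (0.6)·(0.6) + (1.6)·(1.6)) / 4 = 7.2/4 = 1.8
  S[U,V] = ((-1.4)·(3.4) + (-1.4)·(1.4) + (0.6)·(-3.6) + (0.6)·(3.4) + (1.6)·(-4.6)) / 4 = -14.2/4 = -3.55
  S[V,V] = ((3.4)·(3.4) + (1.4)·(1.4) + (-3.6)·(-3.6) + (3.4)·(3.4) + (-4.6)·(-4.6)) / 4 = 59.2/4 = 14.8
  S = [[1.8, -3.55],
 [-3.55, 14.8]].

Step 3 — invert S. det(S) = 1.8·14.8 - (-3.55)² = 14.0375.
  S^{-1} = (1/det) · [[d, -b], [-b, a]] = [[1.0543, 0.2529],
 [0.2529, 0.1282]].

Step 4 — quadratic form (x̄ - mu_0)^T · S^{-1} · (x̄ - mu_0):
  S^{-1} · (x̄ - mu_0) = (-0.7337, -0.203),
  (x̄ - mu_0)^T · [...] = (-0.6)·(-0.7337) + (-0.4)·(-0.203) = 0.5215.

Step 5 — scale by n: T² = 5 · 0.5215 = 2.6073.

T² ≈ 2.6073


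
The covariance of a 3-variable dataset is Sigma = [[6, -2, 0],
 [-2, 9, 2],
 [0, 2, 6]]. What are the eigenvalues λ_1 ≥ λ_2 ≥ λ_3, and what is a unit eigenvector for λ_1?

Step 1 — characteristic polynomial p(λ) = det(λI - Sigma) = λ³ - tr·λ² + c_1·λ - det, where tr = trace, c_1 = sum of the principal 2×2 minors, det = det(Sigma):
  tr = 6 + 9 + 6 = 21,
  c_1 = (6·9 - (-2)²) + (6·6 - (0)²) + (9·6 - (2)²) = 50 + 36 + 50 = 136,
  det = 6·(9·6 - (2)²) - (-2)·((-2)·6 - (2)·(0)) + (0)·((-2)·(2) - 9·(0)) = 6·(50) - (-2)·(-12) + (0)·(-4) = 276.
  So p(λ) = λ³ - 21λ² + 136λ - 276.
Step 2 — look for an integer root (rational root theorem: any rational root is an integer divisor of 276). Testing λ = 6:
  p(6) = 216 - 756 + 816 - 276 = 0  ✓
  Dividing out (λ - 6): p(λ) = (λ - 6)(λ² - 15λ + 46).
Step 3 — remaining eigenvalues from the quadratic λ² - 15λ + 46 = 0:
  Δ = 15² - 4·46 = 225 - 184 = 41,  λ = (15 ± √41)/2 = (15 ± 6.4031)/2 ≈ 10.7016 or 4.2984.
  Sorted: λ_1 = 10.7016,  λ_2 = 6,  λ_3 = 4.2984  (check: sum = 21 = tr ✓).

Step 4 — unit eigenvector for λ_1 ≈ 10.7016: v spans the null space of (Sigma - λ_1 I), whose rows are
  r_1 = (-4.7016, -2, 0),  r_2 = (-2, -1.7016, 2),  r_3 = (0, 2, -4.7016).
  v is orthogonal to every row, so take v ∝ r_1 × r_2 = ((-2)·(2) - (0)·(-1.7016), (0)·(-2) - (-4.7016)·(2), (-4.7016)·(-1.7016) - (-2)·(-2)) ≈ (-4, 9.4031, 4).
  Rescale (multiply by -1 so the first nonzero entry is positive): u = (4, -9.4031, -4).
  ||u|| = √((4)² + (-9.4031)² + (-4)²) = √(120.4187) ≈ 10.9735,  v_1 = u/||u|| ≈ (0.3645, -0.8569, -0.3645) (||v_1|| = 1).

λ_1 = 10.7016,  λ_2 = 6,  λ_3 = 4.2984;  v_1 ≈ (0.3645, -0.8569, -0.3645)


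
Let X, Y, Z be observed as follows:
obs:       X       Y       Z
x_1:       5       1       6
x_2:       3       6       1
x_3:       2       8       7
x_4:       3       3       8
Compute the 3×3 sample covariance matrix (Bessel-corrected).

Step 1 — column means:
  mean(X) = (5 + 3 + 2 + 3) / 4 = 13/4 = 3.25
  mean(Y) = (1 + 6 + 8 + 3) / 4 = 18/4 = 4.5
  mean(Z) = (6 + 1 + 7 + 8) / 4 = 22/4 = 5.5

Step 2 — sample covariance S[i,j] = (1/(n-1)) · Σ_k (x_{k,i} - mean_i) · (x_{k,j} - mean_j), with n-1 = 3.
  S[X,X] = ((1.75)·(1.75) + (-0.25)·(-0.25) + (-1.25)·(-1.25) + (-0.25)·(-0.25)) / 3 = 4.75/3 = 1.5833
  S[X,Y] = ((1.75)·(-3.5) + (-0.25)·(1.5) + (-1.25)·(3.5) + (-0.25)·(-1.5)) / 3 = -10.5/3 = -3.5
  S[X,Z] = ((1.75)·(0.5) + (-0.25)·(-4.5) + (-1.25)·(1.5) + (-0.25)·(2.5)) / 3 = -0.5/3 = -0.1667
  S[Y,Y] = ((-3.5)·(-3.5) + (1.5)·(1.5) + (3.5)·(3.5) + (-1.5)·(-1.5)) / 3 = 29/3 = 9.6667
  S[Y,Z] = ((-3.5)·(0.5) + (1.5)·(-4.5) + (3.5)·(1.5) + (-1.5)·(2.5)) / 3 = -7/3 = -2.3333
  S[Z,Z] = ((0.5)·(0.5) + (-4.5)·(-4.5) + (1.5)·(1.5) + (2.5)·(2.5)) / 3 = 29/3 = 9.6667

S is symmetric (S[j,i] = S[i,j]). Assembling:

S = [[1.5833, -3.5, -0.1667],
 [-3.5, 9.6667, -2.3333],
 [-0.1667, -2.3333, 9.6667]]


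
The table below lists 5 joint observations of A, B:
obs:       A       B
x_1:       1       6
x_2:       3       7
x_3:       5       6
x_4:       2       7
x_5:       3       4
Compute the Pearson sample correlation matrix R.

Step 1 — column means:
  mean(A) = (1 + 3 + 5 + 2 + 3) / 5 = 14/5 = 2.8
  mean(B) = (6 + 7 + 6 + 7 + 4) / 5 = 30/5 = 6

Step 2 — sample variances and covariances s[i,j] = (1/(n-1)) · Σ_k (x_{k,i} - mean_i) · (x_{k,j} - mean_j), with n-1 = 4:
  s[A,A] = ((-1.8)·(-1.8) + (0.2)·(0.2) + (2.2)·(2.2) + (-0.8)·(-0.8) + (0.2)·(0.2)) / 4 = 8.8/4 = 2.2
  s[A,B] = ((-1.8)·(0) + (0.2)·(1) + (2.2)·(0) + (-0.8)·(1) + (0.2)·(-2)) / 4 = -1/4 = -0.25
  s[B,B] = ((0)·(0) + (1)·(1) + (0)·(0) + (1)·(1) + (-2)·(-2)) / 4 = 6/4 = 1.5
  Sample standard deviations s_i = √(s[i,i]):
  s(A) = √(2.2) = 1.4832
  s(B) = √(1.5) = 1.2247

Step 3 — r_{ij} = s_{ij} / (s_i · s_j):
  r[A,A] = 1 (diagonal).
  r[A,B] = -0.25 / (1.4832 · 1.2247) = -0.25 / 1.8166 = -0.1376
  r[B,B] = 1 (diagonal).

R is symmetric with unit diagonal. Assembling:

R = [[1, -0.1376],
 [-0.1376, 1]]


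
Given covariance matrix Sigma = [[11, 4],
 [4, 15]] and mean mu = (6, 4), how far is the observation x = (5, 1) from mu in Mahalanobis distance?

Step 1 — centre the observation: (x - mu) = (-1, -3).

Step 2 — invert Sigma. det(Sigma) = 11·15 - (4)² = 149.
  Sigma^{-1} = (1/det) · [[d, -b], [-b, a]] = [[0.1007, -0.0268],
 [-0.0268, 0.0738]].

Step 3 — form the quadratic (x - mu)^T · Sigma^{-1} · (x - mu):
  Sigma^{-1} · (x - mu) = (-0.0201, -0.1946).
  (x - mu)^T · [Sigma^{-1} · (x - mu)] = (-1)·(-0.0201) + (-3)·(-0.1946) = 0.604.

Step 4 — take square root: d = √(0.604) ≈ 0.7772.

d(x, mu) = √(0.604) ≈ 0.7772


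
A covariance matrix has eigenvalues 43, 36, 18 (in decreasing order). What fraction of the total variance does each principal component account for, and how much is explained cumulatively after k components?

Step 1 — total variance = trace(Sigma) = Σ λ_i = 43 + 36 + 18 = 97.

Step 2 — fraction explained by component i = λ_i / Σ λ:
  PC1: 43/97 = 0.4433
  PC2: 36/97 = 0.3711
  PC3: 18/97 = 0.1856

Step 3 — cumulative fraction after k components = (λ_1 + ... + λ_k) / Σ λ:
  k = 1: 43/97 = 0.4433
  k = 2: (43 + 36)/97 = 79/97 = 0.8144
  k = 3: (43 + 36 + 18)/97 = 97/97 = 1

Summary (fraction, with percent):

explained: PC1 0.4433 (44.33%), PC2 0.3711 (37.11%), PC3 0.1856 (18.56%);  cumulative: 0.4433, 0.8144, 1


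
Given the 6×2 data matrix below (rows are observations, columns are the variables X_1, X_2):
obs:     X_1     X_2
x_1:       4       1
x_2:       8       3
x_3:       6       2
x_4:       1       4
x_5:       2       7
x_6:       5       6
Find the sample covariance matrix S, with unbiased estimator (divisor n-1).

Step 1 — column means:
  mean(X_1) = (4 + 8 + 6 + 1 + 2 + 5) / 6 = 26/6 = 4.3333
  mean(X_2) = (1 + 3 + 2 + 4 + 7 + 6) / 6 = 23/6 = 3.8333

Step 2 — sample covariance S[i,j] = (1/(n-1)) · Σ_k (x_{k,i} - mean_i) · (x_{k,j} - mean_j), with n-1 = 5.
  S[X_1,X_1] = ((-0.3333)·(-0.3333) + (3.6667)·(3.6667) + (1.6667)·(1.6667) + (-3.3333)·(-3.3333) + (-2.3333)·(-2.3333) + (0.6667)·(0.6667)) / 5 = 33.3333/5 = 6.6667
  S[X_1,X_2] = ((-0.3333)·(-2.8333) + (3.6667)·(-0.8333) + (1.6667)·(-1.8333) + (-3.3333)·(0.1667) + (-2.3333)·(3.1667) + (0.6667)·(2.1667)) / 5 = -11.6667/5 = -2.3333
  S[X_2,X_2] = ((-2.8333)·(-2.8333) + (-0.8333)·(-0.8333) + (-1.8333)·(-1.8333) + (0.1667)·(0.1667) + (3.1667)·(3.1667) + (2.1667)·(2.1667)) / 5 = 26.8333/5 = 5.3667

S is symmetric (S[j,i] = S[i,j]). Assembling:

S = [[6.6667, -2.3333],
 [-2.3333, 5.3667]]


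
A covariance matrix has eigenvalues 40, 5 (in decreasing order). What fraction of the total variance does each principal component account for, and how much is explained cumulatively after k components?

Step 1 — total variance = trace(Sigma) = Σ λ_i = 40 + 5 = 45.

Step 2 — fraction explained by component i = λ_i / Σ λ:
  PC1: 40/45 = 0.8889
  PC2: 5/45 = 0.1111

Step 3 — cumulative fraction after k components = (λ_1 + ... + λ_k) / Σ λ:
  k = 1: 40/45 = 0.8889
  k = 2: (40 + 5)/45 = 45/45 = 1

Summary (fraction, with percent):

explained: PC1 0.8889 (88.89%), PC2 0.1111 (11.11%);  cumulative: 0.8889, 1


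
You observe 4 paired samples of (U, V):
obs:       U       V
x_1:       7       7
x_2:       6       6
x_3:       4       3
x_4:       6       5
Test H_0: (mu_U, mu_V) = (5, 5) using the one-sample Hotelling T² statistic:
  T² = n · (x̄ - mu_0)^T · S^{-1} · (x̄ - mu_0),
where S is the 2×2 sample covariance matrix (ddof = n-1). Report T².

Step 1 — sample mean vector:
  mean(U) = (7 + 6 + 4 + 6) / 4 = 23/4 = 5.75
  mean(V) = (7 + 6 + 3 + 5) / 4 = 21/4 = 5.25
  x̄ = (5.75, 5.25),  deviation x̄ - mu_0 = (5.75, 5.25) - (5, 5) = (0.75, 0.25).

Step 2 — sample covariance matrix, S[i,j] = (1/(n-1)) · Σ_k (x_{k,i} - mean_i) · (x_{k,j} - mean_j), divisor n-1 = 3:
  S[U,U] = ((1.25)·(1.25) + (0.25)·(0.25) + (-1.75)·(-1.75) + (0.25)·(0.25)) / 3 = 4.75/3 = 1.5833
  S[U,V] = ((1.25)·(1.75) + (0.25)·(0.75) + (-1.75)·(-2.25) + (0.25)·(-0.25)) / 3 = 6.25/3 = 2.0833
  S[V,V] = ((1.75)·(1.75) + (0.75)·(0.75) + (-2.25)·(-2.25) + (-0.25)·(-0.25)) / 3 = 8.75/3 = 2.9167
  S = [[1.5833, 2.0833],
 [2.0833, 2.9167]].

Step 3 — invert S. det(S) = 1.5833·2.9167 - (2.0833)² = 0.2778.
  S^{-1} = (1/det) · [[d, -b], [-b, a]] = [[10.5, -7.5],
 [-7.5, 5.7]].

Step 4 — quadratic form (x̄ - mu_0)^T · S^{-1} · (x̄ - mu_0):
  S^{-1} · (x̄ - mu_0) = (6, -4.2),
  (x̄ - mu_0)^T · [...] = (0.75)·(6) + (0.25)·(-4.2) = 3.45.

Step 5 — scale by n: T² = 4 · 3.45 = 13.8.

T² ≈ 13.8


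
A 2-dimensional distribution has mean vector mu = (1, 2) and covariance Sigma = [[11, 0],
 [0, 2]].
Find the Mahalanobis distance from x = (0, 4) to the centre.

Step 1 — centre the observation: (x - mu) = (-1, 2).

Step 2 — invert Sigma. det(Sigma) = 11·2 - (0)² = 22.
  Sigma^{-1} = (1/det) · [[d, -b], [-b, a]] = [[0.0909, 0],
 [0, 0.5]].

Step 3 — form the quadratic (x - mu)^T · Sigma^{-1} · (x - mu):
  Sigma^{-1} · (x - mu) = (-0.0909, 1).
  (x - mu)^T · [Sigma^{-1} · (x - mu)] = (-1)·(-0.0909) + (2)·(1) = 2.0909.

Step 4 — take square root: d = √(2.0909) ≈ 1.446.

d(x, mu) = √(2.0909) ≈ 1.446


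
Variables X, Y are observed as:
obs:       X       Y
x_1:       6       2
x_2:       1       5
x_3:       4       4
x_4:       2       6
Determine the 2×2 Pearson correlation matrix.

Step 1 — column means:
  mean(X) = (6 + 1 + 4 + 2) / 4 = 13/4 = 3.25
  mean(Y) = (2 + 5 + 4 + 6) / 4 = 17/4 = 4.25

Step 2 — sample variances and covariances s[i,j] = (1/(n-1)) · Σ_k (x_{k,i} - mean_i) · (x_{k,j} - mean_j), with n-1 = 3:
  s[X,X] = ((2.75)·(2.75) + (-2.25)·(-2.25) + (0.75)·(0.75) + (-1.25)·(-1.25)) / 3 = 14.75/3 = 4.9167
  s[X,Y] = ((2.75)·(-2.25) + (-2.25)·(0.75) + (0.75)·(-0.25) + (-1.25)·(1.75)) / 3 = -10.25/3 = -3.4167
  s[Y,Y] = ((-2.25)·(-2.25) + (0.75)·(0.75) + (-0.25)·(-0.25) + (1.75)·(1.75)) / 3 = 8.75/3 = 2.9167
  Sample standard deviations s_i = √(s[i,i]):
  s(X) = √(4.9167) = 2.2174
  s(Y) = √(2.9167) = 1.7078

Step 3 — r_{ij} = s_{ij} / (s_i · s_j):
  r[X,X] = 1 (diagonal).
  r[X,Y] = -3.4167 / (2.2174 · 1.7078) = -3.4167 / 3.7869 = -0.9022
  r[Y,Y] = 1 (diagonal).

R is symmetric with unit diagonal. Assembling:

R = [[1, -0.9022],
 [-0.9022, 1]]


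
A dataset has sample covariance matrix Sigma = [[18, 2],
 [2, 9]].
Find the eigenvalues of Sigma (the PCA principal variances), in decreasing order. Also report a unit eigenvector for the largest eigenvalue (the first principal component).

Step 1 — characteristic polynomial of 2×2 Sigma:
  det(Sigma - λI) = λ² - trace · λ + det = 0.
  trace = 18 + 9 = 27, det = 18·9 - (2)² = 158.
Step 2 — discriminant:
  Δ = trace² - 4·det = 729 - 632 = 97.
Step 3 — eigenvalues:
  λ = (trace ± √Δ)/2 = (27 ± 9.8489)/2,
  λ_1 = 18.4244,  λ_2 = 8.5756.

Step 4 — unit eigenvector for λ_1: solve (Sigma - λ_1 I)v = 0. First row:
  (18 - 18.4244)·v_x + (2)·v_y = 0, i.e. (-0.4244)·v_x + (2)·v_y = 0,
  so v ∝ (b, λ_1 - a) = (2, 0.4244) = u.
  ||u|| = √((2)² + (0.4244)²) = √(4.1801) ≈ 2.0445,
  v_1 = u/||u|| ≈ (0.9782, 0.2076) (||v_1|| = 1).

λ_1 = 18.4244,  λ_2 = 8.5756;  v_1 ≈ (0.9782, 0.2076)


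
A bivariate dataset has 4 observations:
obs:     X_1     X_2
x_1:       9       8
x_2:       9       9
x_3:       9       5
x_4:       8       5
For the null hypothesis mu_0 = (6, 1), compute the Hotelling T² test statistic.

Step 1 — sample mean vector:
  mean(X_1) = (9 + 9 + 9 + 8) / 4 = 35/4 = 8.75
  mean(X_2) = (8 + 9 + 5 + 5) / 4 = 27/4 = 6.75
  x̄ = (8.75, 6.75),  deviation x̄ - mu_0 = (8.75, 6.75) - (6, 1) = (2.75, 5.75).

Step 2 — sample covariance matrix, S[i,j] = (1/(n-1)) · Σ_k (x_{k,i} - mean_i) · (x_{k,j} - mean_j), divisor n-1 = 3:
  S[X_1,X_1] = ((0.25)·(0.25) + (0.25)·(0.25) + (0.25)·(0.25) + (-0.75)·(-0.75)) / 3 = 0.75/3 = 0.25
  S[X_1,X_2] = ((0.25)·(1.25) + (0.25)·(2.25) + (0.25)·(-1.75) + (-0.75)·(-1.75)) / 3 = 1.75/3 = 0.5833
  S[X_2,X_2] = ((1.25)·(1.25) + (2.25)·(2.25) + (-1.75)·(-1.75) + (-1.75)·(-1.75)) / 3 = 12.75/3 = 4.25
  S = [[0.25, 0.5833],
 [0.5833, 4.25]].

Step 3 — invert S. det(S) = 0.25·4.25 - (0.5833)² = 0.7222.
  S^{-1} = (1/det) · [[d, -b], [-b, a]] = [[5.8846, -0.8077],
 [-0.8077, 0.3462]].

Step 4 — quadratic form (x̄ - mu_0)^T · S^{-1} · (x̄ - mu_0):
  S^{-1} · (x̄ - mu_0) = (11.5385, -0.2308),
  (x̄ - mu_0)^T · [...] = (2.75)·(11.5385) + (5.75)·(-0.2308) = 30.4038.

Step 5 — scale by n: T² = 4 · 30.4038 = 121.6154.

T² ≈ 121.6154
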